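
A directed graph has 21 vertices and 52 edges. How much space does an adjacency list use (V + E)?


Adjacency list: one list head per vertex + one entry per edge
Vertex heads: 21
Edge entries: 52
Total = 21 + 52 = 73


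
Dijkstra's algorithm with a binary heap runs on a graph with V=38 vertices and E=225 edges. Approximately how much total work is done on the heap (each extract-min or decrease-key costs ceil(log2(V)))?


Dijkstra with a binary heap: each vertex is extracted once, each edge may relax once.
Each heap operation costs O(log V).
V + E = 38 + 225 = 263
ceil(log2(38)) = 6 (since 2^5 = 32 < 38 <= 64 = 2^6)
Total heap work = (V+E) * ceil(log2(V)) = 263 * 6 = 1578


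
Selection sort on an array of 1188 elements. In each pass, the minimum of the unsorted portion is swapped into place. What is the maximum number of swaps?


Selection sort performs one swap per pass:
  Pass 1: find min in positions 0 to 1187, swap with position 0
  Pass 2: find min in positions 1 to 1187, swap with position 1
  Pass 3: find min in positions 2 to 1187, swap with position 2
  Pass 4: find min in positions 3 to 1187, swap with position 3
  Pass 5: find min in positions 4 to 1187, swap with position 4
  ... (1182 more passes)
Total passes (and swaps) = n - 1 = 1188 - 1 = 1187


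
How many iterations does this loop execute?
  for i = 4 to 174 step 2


The loop variable i takes values starting at 4 and increments by 2 each iteration.
Sequence: i = 4, 6, 8, 10, 12, 14, 16, 18, 20, ...
The upper bound 174 is inclusive, so the count is floor((last - first) / step) + 1:
floor((174 - 4) / 2) + 1 = floor(170/2) + 1 = 85 + 1 = 86


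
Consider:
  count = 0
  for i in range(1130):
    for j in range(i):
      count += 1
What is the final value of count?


For each i, the inner loop runs i times:
  i=0: inner runs 0 times
  i=1: inner runs 1 time
  i=2: inner runs 2 times
  i=3: inner runs 3 times
  i=4: inner runs 4 times
  i=5: inner runs 5 times
  i=6: inner runs 6 times
  i=7: inner runs 7 times
  ...
Total = 0 + 1 + 2 + ... + 1129 = 1130*(1130-1)/2 = 637885


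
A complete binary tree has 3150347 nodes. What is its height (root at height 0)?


In a complete binary tree, level k holds nodes 2^k .. 2^(k+1)-1 (1-indexed).
Height = floor(log2(n)) = floor(log2(3150347)) = 21
Check: 2^21 = 2097152 <= 3150347 < 4194304 = 2^22


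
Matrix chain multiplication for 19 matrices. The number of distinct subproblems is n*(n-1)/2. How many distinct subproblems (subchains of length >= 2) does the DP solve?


Subproblems are indexed by (i, j) where i < j.
Number of such pairs = n*(n-1)/2
= 19 * 18 / 2
= 171


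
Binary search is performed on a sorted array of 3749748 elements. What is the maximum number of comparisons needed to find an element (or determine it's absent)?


Binary search halves the search space each comparison:
  Step 1: search space = 3749748 -> 1874874
  Step 2: search space = 1874874 -> 937437
  Step 3: search space = 937437 -> 468718
  Step 4: search space = 468718 -> 234359
  Step 5: search space = 234359 -> 117179
  Step 6: search space = 117179 -> 58589
  Step 7: search space = 58589 -> 29294
  Step 8: search space = 29294 -> 14647
  Step 9: search space = 14647 -> 7323
  Step 10: search space = 7323 -> 3661
  Step 11: search space = 3661 -> 1830
  Step 12: search space = 1830 -> 915
  Step 13: search space = 915 -> 457
  Step 14: search space = 457 -> 228
  Step 15: search space = 228 -> 114
  Step 16: search space = 114 -> 57
  Step 17: search space = 57 -> 28
  Step 18: search space = 28 -> 14
  Step 19: search space = 14 -> 7
  Step 20: search space = 7 -> 3
  Step 21: search space = 3 -> 1
  Step 22: search space = 1 (final check)
Maximum comparisons = floor(log2(3749748)) + 1 = 21 + 1 = 22


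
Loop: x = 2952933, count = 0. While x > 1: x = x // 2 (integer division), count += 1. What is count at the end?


The variable x halves each step:
x = 2952933 -> 1476466 -> 738233 -> 369116 -> 184558 -> 92279 -> 46139 -> 23069 -> 11534 -> 5767 -> 2883 -> 1441 -> 720 -> 360 -> 180 -> 90 -> 45 -> 22 -> 11 -> 5 -> 2 -> 1
Number of halvings = floor(log2(2952933)) = 21


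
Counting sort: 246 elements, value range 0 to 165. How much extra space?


n = 246 (output array)
k = 166 (count array for 166 distinct values)
Extra space = 246 + 166 = 412


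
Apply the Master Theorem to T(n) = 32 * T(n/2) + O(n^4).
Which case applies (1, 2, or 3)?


The Master Theorem: T(n) = a*T(n/b) + O(n^c)
  a = 32, b = 2, c = 4
log_b(a) = log_2(32) = 5
Compare b^c with a: 2^4 = 16 < 32, so c < log_b(a).
Since c < log_b(a), Case 1 applies.
T(n) = O(n^(log_2 32)) = O(n^5)
Master Theorem case = 1


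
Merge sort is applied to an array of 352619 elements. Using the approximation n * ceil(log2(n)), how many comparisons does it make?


Merge sort divides the array into halves recursively.
Number of levels = ceil(log2(352619)) = 19
At each level, approximately n = 352619 comparisons are needed for merging.
Total comparisons ~ n * ceil(log2(n)) = 352619 * 19 = 6699761


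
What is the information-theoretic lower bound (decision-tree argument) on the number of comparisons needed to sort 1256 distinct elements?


A binary decision tree of height h has at most 2^h leaves and needs at least n! of them, so h >= ceil(log2(n!)).
1256! is far too large to multiply out, so use Stirling's series:
  ln(n!) ~ n ln n - n + (1/2) ln(2 pi n) + 1/(12n)  (error below 1/(360 n^3), negligible here)
  ln(1256) = 7.1356873
  n ln n = 1256 * 7.1356873 = 8962.4232
  (1/2) ln(2 pi * 1256) = (1/2) ln(7891.6807) = 4.4868
  1/(12*1256) = 0.0001
  ln(1256!) ~ 8962.4232 - 1256 + 4.4868 + 0.0001 = 7710.9101
Convert to base 2: log2(1256!) = 7710.9101 / ln 2 = 7710.9101 / 0.69314718 = 11124.4918
ceil(11124.4918) = 11125


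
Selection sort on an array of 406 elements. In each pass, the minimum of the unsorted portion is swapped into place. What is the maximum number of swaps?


Selection sort performs one swap per pass:
  Pass 1: find min in positions 0 to 405, swap with position 0
  Pass 2: find min in positions 1 to 405, swap with position 1
  Pass 3: find min in positions 2 to 405, swap with position 2
  Pass 4: find min in positions 3 to 405, swap with position 3
  Pass 5: find min in positions 4 to 405, swap with position 4
  ... (400 more passes)
Total passes (and swaps) = n - 1 = 406 - 1 = 405


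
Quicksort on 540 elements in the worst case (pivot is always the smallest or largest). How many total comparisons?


In the worst case, each partition step picks the worst pivot:
  Partition 1: 539 comparisons (n-1 elements to compare)
  Partition 2: 538 comparisons
  Partition 3: 537 comparisons
  Partition 4: 536 comparisons
  Partition 5: 535 comparisons
  ...
  Last partition: 0 comparisons
Total = (n-1) + (n-2) + ... + 1 + 0 = n*(n-1)/2
= 540*539/2 = 145530


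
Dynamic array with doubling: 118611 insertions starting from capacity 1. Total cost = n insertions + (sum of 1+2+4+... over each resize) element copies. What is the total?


n = 118611
Insertion costs: 118611
Resizes copy 1, 2, 4, ... up to the largest power of 2 that is <= n-1 = 118610, i.e. 65536.
Copy costs = 1 + 2 + 4 + 8 + 16 + 32 + 64 + 128 + 256 + 512 + 1024 + 2048 + 4096 + 8192 + 16384 + 32768 + 65536 = 131071
Total = 118611 + 131071 = 249682


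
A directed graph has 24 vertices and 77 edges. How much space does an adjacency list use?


Adjacency list: one list head per vertex + one entry per edge
Vertex heads: 24
Edge entries: 77
Total = 24 + 77 = 101


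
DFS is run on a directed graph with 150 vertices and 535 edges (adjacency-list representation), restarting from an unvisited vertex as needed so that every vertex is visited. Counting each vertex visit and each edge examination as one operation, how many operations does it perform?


A full DFS traversal processes each vertex exactly once (push/pop on stack).
Each directed edge is examined once.
V = 150, E = 535
V + E = 685


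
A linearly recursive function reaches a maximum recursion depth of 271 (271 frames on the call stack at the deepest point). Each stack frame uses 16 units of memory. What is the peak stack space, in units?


Maximum recursion depth = 271 frames
Memory per frame = 16 units
Total stack space = depth * frame_size
= 271 * 16 = 4336


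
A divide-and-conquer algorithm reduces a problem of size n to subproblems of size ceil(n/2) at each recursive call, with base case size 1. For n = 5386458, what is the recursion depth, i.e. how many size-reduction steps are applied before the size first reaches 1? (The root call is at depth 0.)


Each step divides the size by 2 (rounding up); after k steps the size is ceil(n/2^k), which equals 1 exactly when 2^k >= n.
So the depth is the smallest k with 2^k >= 5386458, i.e. ceil(log_2(5386458)).
2^22 = 4194304 < 5386458 <= 8388608 = 2^23
Recursion depth = 23


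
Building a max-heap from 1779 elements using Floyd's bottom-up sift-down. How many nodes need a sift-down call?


In a heap of 1779 elements (0-indexed array):
  Last element index: 1778
  Parent of last element: floor((1778 - 1) / 2) = 888
  Internal nodes: indices 0 to 888
  Count = floor(1779/2) = 889


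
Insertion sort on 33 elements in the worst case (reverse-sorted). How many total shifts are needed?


In the worst case (reverse-sorted), each element shifts past all previous:
  Element 1: 1 shifts
  Element 2: 2 shifts
  Element 3: 3 shifts
  Element 4: 4 shifts
  Element 5: 5 shifts
  ...
  Element 32: 32 shifts
Total = 1 + 2 + ... + 32
= 33*(33-1)/2 = 528


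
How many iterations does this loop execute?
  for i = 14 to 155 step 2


The loop variable i takes values starting at 14 and increments by 2 each iteration.
Sequence: i = 14, 16, 18, 20, 22, 24, 26, 28, 30, ...
The upper bound 155 is inclusive, so the count is floor((last - first) / step) + 1:
floor((155 - 14) / 2) + 1 = floor(141/2) + 1 = 70 + 1 = 71


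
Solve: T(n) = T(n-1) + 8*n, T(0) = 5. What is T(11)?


Expanding the recurrence:
T(11) = T(10) + 8*11
       = T(9) + 8*10 + 8*11
       ...
       = T(0) + 8*(1 + 2 + ... + 11)
       = 5 + 8 * 11*12/2
       = 5 + 8 * 66
       = 5 + 528 = 533


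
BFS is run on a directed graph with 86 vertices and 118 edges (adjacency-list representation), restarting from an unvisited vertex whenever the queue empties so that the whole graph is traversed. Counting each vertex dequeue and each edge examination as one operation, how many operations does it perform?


A full BFS traversal dequeues each vertex exactly once and examines each directed edge exactly once.
V = 86 (vertex processing cost)
E = 118 (edge examination cost)
Total operations proportional to V + E = 86 + 118 = 204


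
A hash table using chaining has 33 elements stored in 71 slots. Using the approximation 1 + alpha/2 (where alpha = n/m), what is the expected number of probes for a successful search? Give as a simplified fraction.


Load factor alpha = n/m = 33/71
Expected probes = 1 + alpha/2 = 1 + 33/(2*71)
= 1 + 33/142
= 142/142 + 33/142
= 175/142


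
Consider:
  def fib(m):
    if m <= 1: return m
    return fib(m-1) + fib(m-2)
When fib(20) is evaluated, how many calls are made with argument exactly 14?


Let N(m) = number of times fib(m) is called while evaluating fib(20).
N(20) = 1 (the initial call).
N(19) = 1 (only fib(20) calls it).
For 1 <= m <= 18: fib(m) is called by fib(m+1) and fib(m+2), so
  N(m) = N(m+1) + N(m+2).
fib(0) is called only by fib(2), so N(0) = N(2).
Walk down from m=20:
  N(20)=1, N(19)=1, N(18)=2, N(17)=3, N(16)=5, N(15)=8, N(14)=13
N(14) = 13


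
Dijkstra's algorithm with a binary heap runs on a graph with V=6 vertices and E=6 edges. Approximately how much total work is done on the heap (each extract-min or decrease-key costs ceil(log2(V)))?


Dijkstra with a binary heap: each vertex is extracted once, each edge may relax once.
Each heap operation costs O(log V).
V + E = 6 + 6 = 12
ceil(log2(6)) = 3 (since 2^2 = 4 < 6 <= 8 = 2^3)
Total heap work = (V+E) * ceil(log2(V)) = 12 * 3 = 36


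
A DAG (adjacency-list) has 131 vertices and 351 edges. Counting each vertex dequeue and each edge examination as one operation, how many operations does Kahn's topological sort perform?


V = 131 (vertex processing)
E = 351 (edge processing)
V + E = 131 + 351 = 482


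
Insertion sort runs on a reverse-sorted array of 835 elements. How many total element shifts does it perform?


Sum of shifts = 1 + 2 + 3 + ... + 834
= 835 * 834 / 2
= 696390 / 2
= 348195


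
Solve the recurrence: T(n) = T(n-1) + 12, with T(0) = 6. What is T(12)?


Unrolling the recurrence:
T(12) = T(11) + 12
       = T(10) + 12 + 12
       = T(9) + 12*3
       ...
       = T(0) + 12*12
       = 6 + 144 = 150


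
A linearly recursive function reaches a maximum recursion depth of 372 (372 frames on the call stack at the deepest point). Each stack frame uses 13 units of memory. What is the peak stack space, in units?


Maximum recursion depth = 372 frames
Memory per frame = 13 units
Total stack space = depth * frame_size
= 372 * 13 = 4836


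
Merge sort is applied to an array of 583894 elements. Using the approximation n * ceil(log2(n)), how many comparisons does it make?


Merge sort divides the array into halves recursively.
Number of levels = ceil(log2(583894)) = 20
At each level, approximately n = 583894 comparisons are needed for merging.
Total comparisons ~ n * ceil(log2(n)) = 583894 * 20 = 11677880


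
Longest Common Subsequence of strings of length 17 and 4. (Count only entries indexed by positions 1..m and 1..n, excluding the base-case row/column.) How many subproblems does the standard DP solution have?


DP table indexed by positions in both strings.
First string: 17 positions
Second string: 4 positions
Total = 17 * 4 = 68


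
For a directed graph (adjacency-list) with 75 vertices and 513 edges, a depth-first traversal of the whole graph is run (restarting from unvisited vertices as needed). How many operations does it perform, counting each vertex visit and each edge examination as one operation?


A full DFS traversal visits each vertex once and examines each edge once.
V = 75
E = 513
Sum = 75 + 513 = 588


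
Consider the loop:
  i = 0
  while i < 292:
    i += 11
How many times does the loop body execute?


Starting at i = 0, each iteration adds 11.
Iterations until i >= 292:
  Iteration 1: i = 0 -> i = 11
  Iteration 2: i = 11 -> i = 22
  Iteration 3: i = 22 -> i = 33
  Iteration 4: i = 33 -> i = 44
  Iteration 5: i = 44 -> i = 55
  Iteration 6: i = 55 -> i = 66
  Iteration 7: i = 66 -> i = 77
  Iteration 8: i = 77 -> i = 88
  ... continuing ...
Total iterations = ceil(292/11) = 27


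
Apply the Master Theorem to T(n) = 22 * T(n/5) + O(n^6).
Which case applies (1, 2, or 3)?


The Master Theorem: T(n) = a*T(n/b) + O(n^c)
  a = 22, b = 5, c = 6
log_b(a) = log_5(22) ~ 1.921
Compare b^c with a: 5^6 = 15625 > 22, so c > log_b(a).
Since c > log_b(a), Case 3 applies.
T(n) = O(n^6)
Master Theorem case = 3


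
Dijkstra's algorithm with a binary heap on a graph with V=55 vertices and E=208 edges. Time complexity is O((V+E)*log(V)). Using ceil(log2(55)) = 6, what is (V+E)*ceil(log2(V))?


Dijkstra with a binary heap: each vertex is extracted once, each edge may relax once.
Each heap operation costs O(log V).
V + E = 55 + 208 = 263
ceil(log2(55)) = 6 (since 2^5 = 32 < 55 <= 64 = 2^6)
Total heap work = (V+E) * ceil(log2(V)) = 263 * 6 = 1578


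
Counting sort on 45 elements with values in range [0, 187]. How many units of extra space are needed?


Output array size: 45 (to store sorted result)
Count array size: 188 (one slot per possible value, range 0 to 187)
Total extra space = 45 + 188 = 233


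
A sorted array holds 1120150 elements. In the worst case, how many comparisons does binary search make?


Halving sequence: 1120150 -> 560075 -> 280037 -> 140018 -> 70009 -> 35004 -> 17502 -> 8751 -> 4375 -> 2187 -> 1093 -> 546 -> 273 -> 136 -> 68 -> 34 -> 17 -> 8 -> 4 -> 2 -> 1
Number of halvings = 20
Max comparisons = 20 + 1 = 21


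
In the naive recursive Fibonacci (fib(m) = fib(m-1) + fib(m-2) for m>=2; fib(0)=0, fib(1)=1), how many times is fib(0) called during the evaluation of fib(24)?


Let N(m) = number of times fib(m) is called while evaluating fib(24).
N(24) = 1 (the initial call).
N(23) = 1 (only fib(24) calls it).
For 1 <= m <= 22: fib(m) is called by fib(m+1) and fib(m+2), so
  N(m) = N(m+1) + N(m+2).
fib(0) is called only by fib(2), so N(0) = N(2).
Walk down from m=24:
  N(24)=1, N(23)=1, N(22)=2, N(21)=3, N(20)=5, N(19)=8, N(18)=13, N(17)=21, N(16)=34, N(15)=55, N(14)=89, N(13)=144, N(12)=233, N(11)=377, N(10)=610, N(9)=987, N(8)=1597, N(7)=2584, N(6)=4181, N(5)=6765, N(4)=10946, N(3)=17711, N(2)=28657, N(1)=46368, N(0)=N(2)=28657
N(0) = 28657


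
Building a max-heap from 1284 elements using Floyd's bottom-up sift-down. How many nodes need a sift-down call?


In a heap of 1284 elements (0-indexed array):
  Last element index: 1283
  Parent of last element: floor((1283 - 1) / 2) = 641
  Internal nodes: indices 0 to 641
  Count = floor(1284/2) = 642


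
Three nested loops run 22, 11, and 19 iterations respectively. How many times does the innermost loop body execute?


Loop 1 (outermost): 22 iterations
Loop 2 (middle): 11 iterations per outer
Loop 3 (innermost): 19 iterations per middle
Total = 22 * 11 * 19 = 4598


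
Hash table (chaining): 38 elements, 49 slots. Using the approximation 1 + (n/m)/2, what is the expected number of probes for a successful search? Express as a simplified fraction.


Computing expected probes:
alpha = 38/49
= 1 + alpha/2
= 1 + 38/(2*49)
= (2*49 + 38) / (2*49)
= 136/98 = 68/49


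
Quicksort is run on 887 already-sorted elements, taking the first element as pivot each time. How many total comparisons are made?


Sum of comparisons per partition:
886 + 885 + ... + 1 + 0
= 887 * (887 - 1) / 2
= 887 * 886 / 2
= 392941


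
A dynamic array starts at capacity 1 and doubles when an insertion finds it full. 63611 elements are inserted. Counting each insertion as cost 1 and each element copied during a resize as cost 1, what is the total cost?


n = 63611
Insertion costs: 63611
Resizes copy 1, 2, 4, ... up to the largest power of 2 that is <= n-1 = 63610, i.e. 32768.
Copy costs = 1 + 2 + 4 + 8 + 16 + 32 + 64 + 128 + 256 + 512 + 1024 + 2048 + 4096 + 8192 + 16384 + 32768 = 65535
Total = 63611 + 65535 = 129146


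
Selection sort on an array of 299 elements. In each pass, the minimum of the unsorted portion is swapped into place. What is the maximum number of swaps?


Selection sort performs one swap per pass:
  Pass 1: find min in positions 0 to 298, swap with position 0
  Pass 2: find min in positions 1 to 298, swap with position 1
  Pass 3: find min in positions 2 to 298, swap with position 2
  Pass 4: find min in positions 3 to 298, swap with position 3
  Pass 5: find min in positions 4 to 298, swap with position 4
  ... (293 more passes)
Total passes (and swaps) = n - 1 = 299 - 1 = 298


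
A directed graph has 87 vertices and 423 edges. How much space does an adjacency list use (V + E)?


Adjacency list: one list head per vertex + one entry per edge
Vertex heads: 87
Edge entries: 423
Total = 87 + 423 = 510


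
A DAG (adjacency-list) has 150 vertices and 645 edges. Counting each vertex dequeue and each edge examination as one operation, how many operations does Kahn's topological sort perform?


V = 150 (vertex processing)
E = 645 (edge processing)
V + E = 150 + 645 = 795


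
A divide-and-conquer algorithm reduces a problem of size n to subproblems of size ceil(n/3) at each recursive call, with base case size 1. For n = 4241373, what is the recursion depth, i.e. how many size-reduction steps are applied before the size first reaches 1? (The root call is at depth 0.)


Each step divides the size by 3 (rounding up); after k steps the size is ceil(n/3^k), which equals 1 exactly when 3^k >= n.
So the depth is the smallest k with 3^k >= 4241373, i.e. ceil(log_3(4241373)).
3^13 = 1594323 < 4241373 <= 4782969 = 3^14
Recursion depth = 14


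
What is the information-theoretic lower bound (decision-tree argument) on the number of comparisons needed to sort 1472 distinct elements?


A binary decision tree of height h has at most 2^h leaves and needs at least n! of them, so h >= ceil(log2(n!)).
1472! is far too large to multiply out, so use Stirling's series:
  ln(n!) ~ n ln n - n + (1/2) ln(2 pi n) + 1/(12n)  (error below 1/(360 n^3), negligible here)
  ln(1472) = 7.2943773
  n ln n = 1472 * 7.2943773 = 10737.3234
  (1/2) ln(2 pi * 1472) = (1/2) ln(9248.8488) = 4.5661
  1/(12*1472) = 0.0001
  ln(1472!) ~ 10737.3234 - 1472 + 4.5661 + 0.0001 = 9269.8896
Convert to base 2: log2(1472!) = 9269.8896 / ln 2 = 9269.8896 / 0.69314718 = 13373.6238
ceil(13373.6238) = 13374


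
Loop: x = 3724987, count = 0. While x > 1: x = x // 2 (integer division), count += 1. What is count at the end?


The variable x halves each step:
x = 3724987 -> 1862493 -> 931246 -> 465623 -> 232811 -> 116405 -> 58202 -> 29101 -> 14550 -> 7275 -> 3637 -> 1818 -> 909 -> 454 -> 227 -> 113 -> 56 -> 28 -> 14 -> 7 -> 3 -> 1
Number of halvings = floor(log2(3724987)) = 21


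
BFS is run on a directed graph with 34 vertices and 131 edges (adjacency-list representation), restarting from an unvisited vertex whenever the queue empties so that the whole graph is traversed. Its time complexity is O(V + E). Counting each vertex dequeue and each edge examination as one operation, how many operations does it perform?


A full BFS traversal dequeues each vertex exactly once and examines each directed edge exactly once.
V = 34 (vertex processing cost)
E = 131 (edge examination cost)
Total operations proportional to V + E = 34 + 131 = 165


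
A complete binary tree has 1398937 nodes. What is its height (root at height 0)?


In a complete binary tree, level k holds nodes 2^k .. 2^(k+1)-1 (1-indexed).
Height = floor(log2(n)) = floor(log2(1398937)) = 20
Check: 2^20 = 1048576 <= 1398937 < 2097152 = 2^21


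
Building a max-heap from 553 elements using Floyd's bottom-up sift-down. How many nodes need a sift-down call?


In a heap of 553 elements (0-indexed array):
  Last element index: 552
  Parent of last element: floor((552 - 1) / 2) = 275
  Internal nodes: indices 0 to 275
  Count = floor(553/2) = 276


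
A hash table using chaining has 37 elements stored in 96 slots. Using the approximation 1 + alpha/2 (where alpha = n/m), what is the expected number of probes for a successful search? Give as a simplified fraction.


Load factor alpha = n/m = 37/96
Expected probes = 1 + alpha/2 = 1 + 37/(2*96)
= 1 + 37/192
= 192/192 + 37/192
= 229/192


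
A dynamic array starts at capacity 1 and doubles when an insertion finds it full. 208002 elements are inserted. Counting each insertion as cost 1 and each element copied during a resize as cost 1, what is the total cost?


n = 208002
Insertion costs: 208002
Resizes copy 1, 2, 4, ... up to the largest power of 2 that is <= n-1 = 208001, i.e. 131072.
Copy costs = 1 + 2 + 4 + 8 + 16 + 32 + 64 + 128 + 256 + 512 + 1024 + 2048 + 4096 + 8192 + 16384 + 32768 + 65536 + 131072 = 262143
Total = 208002 + 262143 = 470145


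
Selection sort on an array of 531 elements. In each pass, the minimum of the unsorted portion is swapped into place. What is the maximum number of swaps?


Selection sort performs one swap per pass:
  Pass 1: find min in positions 0 to 530, swap with position 0
  Pass 2: find min in positions 1 to 530, swap with position 1
  Pass 3: find min in positions 2 to 530, swap with position 2
  Pass 4: find min in positions 3 to 530, swap with position 3
  Pass 5: find min in positions 4 to 530, swap with position 4
  ... (525 more passes)
Total passes (and swaps) = n - 1 = 531 - 1 = 530


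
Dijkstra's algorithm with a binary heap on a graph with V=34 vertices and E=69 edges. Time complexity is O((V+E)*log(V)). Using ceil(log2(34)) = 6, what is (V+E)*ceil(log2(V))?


Dijkstra with a binary heap: each vertex is extracted once, each edge may relax once.
Each heap operation costs O(log V).
V + E = 34 + 69 = 103
ceil(log2(34)) = 6 (since 2^5 = 32 < 34 <= 64 = 2^6)
Total heap work = (V+E) * ceil(log2(V)) = 103 * 6 = 618


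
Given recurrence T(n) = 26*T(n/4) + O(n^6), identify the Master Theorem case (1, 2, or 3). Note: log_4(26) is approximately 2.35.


Master Theorem parameters: a=26, b=4, c=6
log_b(a) = 2.35
Compare b^c with a: 4^6 = 4096 > 26, so c > log_b(a).
Comparing c=6 vs log_b(a)=2.35:
6 > 2.35 => Case 3
Result: T(n) = O(n^6)
Master Theorem case = 3


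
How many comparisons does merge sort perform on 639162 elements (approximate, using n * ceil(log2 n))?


Recursion depth: ceil(log2(639162)) = 20
Each recursion level merges n = 639162 elements
Total = 639162 * 20 = 12783240


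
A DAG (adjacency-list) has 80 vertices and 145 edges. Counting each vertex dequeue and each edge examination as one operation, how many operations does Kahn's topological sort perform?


V = 80 (vertex processing)
E = 145 (edge processing)
V + E = 80 + 145 = 225


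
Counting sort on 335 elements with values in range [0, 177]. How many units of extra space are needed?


Output array size: 335 (to store sorted result)
Count array size: 178 (one slot per possible value, range 0 to 177)
Total extra space = 335 + 178 = 513


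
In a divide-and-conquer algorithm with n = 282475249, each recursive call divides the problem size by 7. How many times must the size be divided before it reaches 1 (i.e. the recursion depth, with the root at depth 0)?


Number of divisions = log_7(282475249)
Sizes: 282475249 -> 40353607 -> 5764801 -> 823543 -> 117649 -> 16807 -> 2401 -> 343 -> 49 -> 7 -> 1 (10 divisions)
Recursion depth = 10


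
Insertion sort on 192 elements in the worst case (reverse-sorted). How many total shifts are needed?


In the worst case (reverse-sorted), each element shifts past all previous:
  Element 1: 1 shifts
  Element 2: 2 shifts
  Element 3: 3 shifts
  Element 4: 4 shifts
  Element 5: 5 shifts
  ...
  Element 191: 191 shifts
Total = 1 + 2 + ... + 191
= 192*(192-1)/2 = 18336


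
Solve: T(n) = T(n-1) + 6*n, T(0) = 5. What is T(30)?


Expanding the recurrence:
T(30) = T(29) + 6*30
       = T(28) + 6*29 + 6*30
       ...
       = T(0) + 6*(1 + 2 + ... + 30)
       = 5 + 6 * 30*31/2
       = 5 + 6 * 465
       = 5 + 2790 = 2795


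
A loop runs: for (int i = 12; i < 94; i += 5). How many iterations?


Loop starts at i = 12, increments by 5, stops when i >= 94.
Number of iterations = ceil((94 - 12) / 5)
= ceil(82 / 5)
= 17


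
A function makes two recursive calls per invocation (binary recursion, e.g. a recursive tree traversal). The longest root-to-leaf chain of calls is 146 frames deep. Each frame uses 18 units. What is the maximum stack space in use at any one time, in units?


Binary recursion: the two calls run one after the other, so only one root-to-leaf chain of frames is on the stack at a time.
Maximum depth (longest chain) = 146 frames
Each frame = 18 units
Max stack space = 146 * 18 = 2628


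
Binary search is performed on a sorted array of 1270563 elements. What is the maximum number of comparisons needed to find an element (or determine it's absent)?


Binary search halves the search space each comparison:
  Step 1: search space = 1270563 -> 635281
  Step 2: search space = 635281 -> 317640
  Step 3: search space = 317640 -> 158820
  Step 4: search space = 158820 -> 79410
  Step 5: search space = 79410 -> 39705
  Step 6: search space = 39705 -> 19852
  Step 7: search space = 19852 -> 9926
  Step 8: search space = 9926 -> 4963
  Step 9: search space = 4963 -> 2481
  Step 10: search space = 2481 -> 1240
  Step 11: search space = 1240 -> 620
  Step 12: search space = 620 -> 310
  Step 13: search space = 310 -> 155
  Step 14: search space = 155 -> 77
  Step 15: search space = 77 -> 38
  Step 16: search space = 38 -> 19
  Step 17: search space = 19 -> 9
  Step 18: search space = 9 -> 4
  Step 19: search space = 4 -> 2
  Step 20: search space = 2 -> 1
  Step 21: search space = 1 (final check)
Maximum comparisons = floor(log2(1270563)) + 1 = 20 + 1 = 21


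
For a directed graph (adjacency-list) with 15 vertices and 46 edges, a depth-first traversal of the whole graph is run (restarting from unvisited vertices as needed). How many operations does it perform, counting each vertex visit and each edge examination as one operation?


A full DFS traversal visits each vertex once and examines each edge once.
V = 15
E = 46
Sum = 15 + 46 = 61


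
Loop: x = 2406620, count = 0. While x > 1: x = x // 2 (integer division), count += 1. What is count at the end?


The variable x halves each step:
x = 2406620 -> 1203310 -> 601655 -> 300827 -> 150413 -> 75206 -> 37603 -> 18801 -> 9400 -> 4700 -> 2350 -> 1175 -> 587 -> 293 -> 146 -> 73 -> 36 -> 18 -> 9 -> 4 -> 2 -> 1
Number of halvings = floor(log2(2406620)) = 21


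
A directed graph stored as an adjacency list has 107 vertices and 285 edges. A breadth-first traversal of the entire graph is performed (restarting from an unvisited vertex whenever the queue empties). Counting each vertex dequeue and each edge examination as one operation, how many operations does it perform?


A full BFS traversal dequeues each vertex once and examines each edge once.
Vertex visits: 107
Edge visits: 285
V + E = 107 + 285 = 392


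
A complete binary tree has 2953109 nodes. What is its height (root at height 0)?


In a complete binary tree, level k holds nodes 2^k .. 2^(k+1)-1 (1-indexed).
Height = floor(log2(n)) = floor(log2(2953109)) = 21
Check: 2^21 = 2097152 <= 2953109 < 4194304 = 2^22


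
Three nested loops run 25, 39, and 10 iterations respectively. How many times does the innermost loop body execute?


Loop 1 (outermost): 25 iterations
Loop 2 (middle): 39 iterations per outer
Loop 3 (innermost): 10 iterations per middle
Total = 25 * 39 * 10 = 9750


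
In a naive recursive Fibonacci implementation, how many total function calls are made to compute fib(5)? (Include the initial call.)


Let C(m) = total calls to evaluate fib(m). Then C(0)=C(1)=1, and
C(m) = 1 + C(m-1) + C(m-2) for m >= 2.
Build the table (each entry = 1 + previous two):
  C(0) = 1
  C(1) = 1
  C(2) = 1 + 1 + 1 = 3
  C(3) = 1 + 3 + 1 = 5
  C(4) = 1 + 5 + 3 = 9
  C(5) = 1 + 9 + 5 = 15
Total calls for fib(5) = 15


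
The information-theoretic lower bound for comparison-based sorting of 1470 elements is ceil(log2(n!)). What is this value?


A binary decision tree of height h has at most 2^h leaves and needs at least n! of them, so h >= ceil(log2(n!)).
1470! is far too large to multiply out, so use Stirling's series:
  ln(n!) ~ n ln n - n + (1/2) ln(2 pi n) + 1/(12n)  (error below 1/(360 n^3), negligible here)
  ln(1470) = 7.2930177
  n ln n = 1470 * 7.2930177 = 10720.7360
  (1/2) ln(2 pi * 1470) = (1/2) ln(9236.2824) = 4.5654
  1/(12*1470) = 0.0001
  ln(1470!) ~ 10720.7360 - 1470 + 4.5654 + 0.0001 = 9255.3015
Convert to base 2: log2(1470!) = 9255.3015 / ln 2 = 9255.3015 / 0.69314718 = 13352.5776
ceil(13352.5776) = 13353


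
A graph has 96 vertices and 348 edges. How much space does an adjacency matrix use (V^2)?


Adjacency matrix: V x V grid of entries
Space = V^2 = 96^2 = 96 * 96 = 9216


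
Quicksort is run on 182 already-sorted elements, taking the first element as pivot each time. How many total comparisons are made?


Sum of comparisons per partition:
181 + 180 + ... + 1 + 0
= 182 * (182 - 1) / 2
= 182 * 181 / 2
= 16471


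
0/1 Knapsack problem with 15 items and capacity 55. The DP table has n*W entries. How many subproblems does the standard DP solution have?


The DP table is indexed by (item, capacity).
Rows: 15 items
Columns: 55 capacity values (1 to W)
Total subproblems = 15 * 55 = 825


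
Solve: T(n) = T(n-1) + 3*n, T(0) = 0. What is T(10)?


Expanding the recurrence:
T(10) = T(9) + 3*10
       = T(8) + 3*9 + 3*10
       ...
       = T(0) + 3*(1 + 2 + ... + 10)
       = 0 + 3 * 10*11/2
       = 0 + 3 * 55
       = 0 + 165 = 165


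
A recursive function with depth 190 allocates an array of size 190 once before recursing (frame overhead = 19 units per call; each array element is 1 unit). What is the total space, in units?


Array allocation: 190 units (allocated once)
Stack frames: 190 deep * 19 per frame = 3610 units
Total = 190 + 3610 = 3800


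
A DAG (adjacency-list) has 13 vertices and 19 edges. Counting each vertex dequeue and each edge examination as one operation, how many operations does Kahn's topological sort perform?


V = 13 (vertex processing)
E = 19 (edge processing)
V + E = 13 + 19 = 32


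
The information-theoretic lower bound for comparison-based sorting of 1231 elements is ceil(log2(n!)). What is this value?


A binary decision tree of height h has at most 2^h leaves and needs at least n! of them, so h >= ceil(log2(n!)).
1231! is far too large to multiply out, so use Stirling's series:
  ln(n!) ~ n ln n - n + (1/2) ln(2 pi n) + 1/(12n)  (error below 1/(360 n^3), negligible here)
  ln(1231) = 7.1155821
  n ln n = 1231 * 7.1155821 = 8759.2816
  (1/2) ln(2 pi * 1231) = (1/2) ln(7734.6011) = 4.4767
  1/(12*1231) = 0.0001
  ln(1231!) ~ 8759.2816 - 1231 + 4.4767 + 0.0001 = 7532.7584
Convert to base 2: log2(1231!) = 7532.7584 / ln 2 = 7532.7584 / 0.69314718 = 10867.4732
ceil(10867.4732) = 10868


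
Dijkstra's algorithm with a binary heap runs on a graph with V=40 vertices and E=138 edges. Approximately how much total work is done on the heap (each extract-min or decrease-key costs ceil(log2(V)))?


Dijkstra with a binary heap: each vertex is extracted once, each edge may relax once.
Each heap operation costs O(log V).
V + E = 40 + 138 = 178
ceil(log2(40)) = 6 (since 2^5 = 32 < 40 <= 64 = 2^6)
Total heap work = (V+E) * ceil(log2(V)) = 178 * 6 = 1068


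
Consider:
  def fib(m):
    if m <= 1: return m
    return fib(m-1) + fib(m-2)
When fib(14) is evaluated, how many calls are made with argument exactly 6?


Let N(m) = number of times fib(m) is called while evaluating fib(14).
N(14) = 1 (the initial call).
N(13) = 1 (only fib(14) calls it).
For 1 <= m <= 12: fib(m) is called by fib(m+1) and fib(m+2), so
  N(m) = N(m+1) + N(m+2).
fib(0) is called only by fib(2), so N(0) = N(2).
Walk down from m=14:
  N(14)=1, N(13)=1, N(12)=2, N(11)=3, N(10)=5, N(9)=8, N(8)=13, N(7)=21, N(6)=34
N(6) = 34


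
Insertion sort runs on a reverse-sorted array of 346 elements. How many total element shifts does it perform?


Sum of shifts = 1 + 2 + 3 + ... + 345
= 346 * 345 / 2
= 119370 / 2
= 59685


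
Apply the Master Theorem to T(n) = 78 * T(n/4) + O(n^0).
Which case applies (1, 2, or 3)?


The Master Theorem: T(n) = a*T(n/b) + O(n^c)
  a = 78, b = 4, c = 0
log_b(a) = log_4(78) ~ 3.143
Compare b^c with a: 4^0 = 1 < 78, so c < log_b(a).
Since c < log_b(a), Case 1 applies.
T(n) = O(n^(log_4 78)) ~ O(n^3.143)
Master Theorem case = 1


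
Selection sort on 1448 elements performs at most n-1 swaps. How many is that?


Each of the 1447 passes places one element in its final position.
Pass 1: swap minimum into position 0
Pass 2: swap minimum of remaining into position 1
...
Pass 1447: last two elements, one swap
Maximum swaps = 1448 - 1 = 1447


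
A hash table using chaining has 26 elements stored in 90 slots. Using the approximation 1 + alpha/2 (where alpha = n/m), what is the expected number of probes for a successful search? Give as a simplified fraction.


Load factor alpha = n/m = 26/90
Expected probes = 1 + alpha/2 = 1 + 26/(2*90)
= 1 + 26/180
= 180/180 + 26/180
= 206/180
Simplify: 103/90


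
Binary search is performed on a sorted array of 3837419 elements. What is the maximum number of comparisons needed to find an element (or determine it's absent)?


Binary search halves the search space each comparison:
  Step 1: search space = 3837419 -> 1918709
  Step 2: search space = 1918709 -> 959354
  Step 3: search space = 959354 -> 479677
  Step 4: search space = 479677 -> 239838
  Step 5: search space = 239838 -> 119919
  Step 6: search space = 119919 -> 59959
  Step 7: search space = 59959 -> 29979
  Step 8: search space = 29979 -> 14989
  Step 9: search space = 14989 -> 7494
  Step 10: search space = 7494 -> 3747
  Step 11: search space = 3747 -> 1873
  Step 12: search space = 1873 -> 936
  Step 13: search space = 936 -> 468
  Step 14: search space = 468 -> 234
  Step 15: search space = 234 -> 117
  Step 16: search space = 117 -> 58
  Step 17: search space = 58 -> 29
  Step 18: search space = 29 -> 14
  Step 19: search space = 14 -> 7
  Step 20: search space = 7 -> 3
  Step 21: search space = 3 -> 1
  Step 22: search space = 1 (final check)
Maximum comparisons = floor(log2(3837419)) + 1 = 21 + 1 = 22


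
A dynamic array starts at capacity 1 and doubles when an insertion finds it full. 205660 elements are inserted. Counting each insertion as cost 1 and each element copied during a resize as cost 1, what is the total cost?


n = 205660
Insertion costs: 205660
Resizes copy 1, 2, 4, ... up to the largest power of 2 that is <= n-1 = 205659, i.e. 131072.
Copy costs = 1 + 2 + 4 + 8 + 16 + 32 + 64 + 128 + 256 + 512 + 1024 + 2048 + 4096 + 8192 + 16384 + 32768 + 65536 + 131072 = 262143
Total = 205660 + 262143 = 467803


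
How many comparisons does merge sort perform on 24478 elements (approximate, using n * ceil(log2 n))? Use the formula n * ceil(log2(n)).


Recursion depth: ceil(log2(24478)) = 15
Each recursion level merges n = 24478 elements
Total = 24478 * 15 = 367170


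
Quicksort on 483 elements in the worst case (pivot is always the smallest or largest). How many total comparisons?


In the worst case, each partition step picks the worst pivot:
  Partition 1: 482 comparisons (n-1 elements to compare)
  Partition 2: 481 comparisons
  Partition 3: 480 comparisons
  Partition 4: 479 comparisons
  Partition 5: 478 comparisons
  ...
  Last partition: 0 comparisons
Total = (n-1) + (n-2) + ... + 1 + 0 = n*(n-1)/2
= 483*482/2 = 116403


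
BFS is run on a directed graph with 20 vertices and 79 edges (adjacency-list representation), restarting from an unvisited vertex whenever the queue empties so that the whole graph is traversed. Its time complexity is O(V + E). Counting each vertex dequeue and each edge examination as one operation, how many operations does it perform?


A full BFS traversal dequeues each vertex exactly once and examines each directed edge exactly once.
V = 20 (vertex processing cost)
E = 79 (edge examination cost)
Total operations proportional to V + E = 20 + 79 = 99


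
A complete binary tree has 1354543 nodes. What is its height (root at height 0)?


In a complete binary tree, level k holds nodes 2^k .. 2^(k+1)-1 (1-indexed).
Height = floor(log2(n)) = floor(log2(1354543)) = 20
Check: 2^20 = 1048576 <= 1354543 < 2097152 = 2^21


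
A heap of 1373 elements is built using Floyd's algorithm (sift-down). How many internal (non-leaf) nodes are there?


Leaf nodes occupy roughly half the array.
Sift-down is called for each internal node, starting from the last one.
Internal nodes = floor(n/2) = floor(1373/2) = 686


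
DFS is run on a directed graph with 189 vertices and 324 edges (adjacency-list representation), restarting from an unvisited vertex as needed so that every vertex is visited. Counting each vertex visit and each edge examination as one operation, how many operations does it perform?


A full DFS traversal processes each vertex exactly once (push/pop on stack).
Each directed edge is examined once.
V = 189, E = 324
V + E = 513


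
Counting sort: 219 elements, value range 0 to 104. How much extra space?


n = 219 (output array)
k = 105 (count array for 105 distinct values)
Extra space = 219 + 105 = 324


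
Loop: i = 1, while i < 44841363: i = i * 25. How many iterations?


i multiplies by 25 each step:
i = 1 -> 25 -> 625 -> 15625 -> 390625 -> 9765625 -> 244140625 (stop)
Iterations = ceil(log_25(44841363)) = 6
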